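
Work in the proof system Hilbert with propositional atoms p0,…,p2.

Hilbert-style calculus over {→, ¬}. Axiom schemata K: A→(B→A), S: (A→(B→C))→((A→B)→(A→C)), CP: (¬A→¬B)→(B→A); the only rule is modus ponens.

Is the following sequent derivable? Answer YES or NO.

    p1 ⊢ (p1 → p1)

Derivation trace:
[MP] p1 ⊢ (p1 → p1)
  [K]  ⊢ (p1 → (p1 → p1))
  [MP] p1 ⊢ p1
    [MP] p1 ⊢ (p1 → p1)
      [K]  ⊢ (p1 → (p1 → p1))
      [Hyp] p1 ⊢ p1
    [Hyp] p1 ⊢ p1

Result: YES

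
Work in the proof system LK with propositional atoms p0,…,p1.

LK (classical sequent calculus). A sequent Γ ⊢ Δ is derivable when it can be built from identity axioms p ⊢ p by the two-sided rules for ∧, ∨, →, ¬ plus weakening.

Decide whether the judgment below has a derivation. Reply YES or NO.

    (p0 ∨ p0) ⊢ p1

Enumerate valuations to refute Γ ⊢ Δ:
  v=00: Γ:[(p0 ∨ p0)=F] Δ:[p1=F] refutes=False
  v=01: Γ:[(p0 ∨ p0)=F] Δ:[p1=T] refutes=False
  v=10: Γ:[(p0 ∨ p0)=T] Δ:[p1=F] refutes=True  ← countermodel

Result: NO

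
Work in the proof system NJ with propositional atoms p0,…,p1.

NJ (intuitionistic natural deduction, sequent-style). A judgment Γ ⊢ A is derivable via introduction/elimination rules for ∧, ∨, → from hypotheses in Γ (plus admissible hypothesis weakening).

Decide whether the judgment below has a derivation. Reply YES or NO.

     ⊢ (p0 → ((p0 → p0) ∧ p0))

Derivation (root first):
[→I]  ⊢ (p0 → ((p0 → p0) ∧ p0))
  [∧I] p0 ⊢ ((p0 → p0) ∧ p0)
    [→I]  ⊢ (p0 → p0)
      [Ax] p0 ⊢ p0
    [Ax] p0 ⊢ p0

Result: YES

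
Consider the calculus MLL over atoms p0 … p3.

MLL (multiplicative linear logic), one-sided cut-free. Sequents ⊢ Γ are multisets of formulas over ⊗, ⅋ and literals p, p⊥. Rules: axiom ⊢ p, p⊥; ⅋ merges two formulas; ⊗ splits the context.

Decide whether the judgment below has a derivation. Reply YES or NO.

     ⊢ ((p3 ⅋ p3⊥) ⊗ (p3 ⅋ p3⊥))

Derivation (root first):
[⊗]  ⊢ ((p3 ⅋ p3⊥) ⊗ (p3 ⅋ p3⊥))
  [⅋]  ⊢ (p3 ⅋ p3⊥)
    [Ax]  ⊢ p3, p3⊥
  [⅋]  ⊢ (p3 ⅋ p3⊥)
    [Ax]  ⊢ p3, p3⊥

Result: YES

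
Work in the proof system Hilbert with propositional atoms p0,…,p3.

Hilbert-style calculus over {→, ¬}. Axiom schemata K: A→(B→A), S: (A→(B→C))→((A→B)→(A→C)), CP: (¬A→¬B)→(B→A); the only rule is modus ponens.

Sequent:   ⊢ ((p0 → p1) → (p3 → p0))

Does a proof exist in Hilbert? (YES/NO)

Enumerate valuations to refute Γ ⊢ Δ:
  v=0000: Γ:[] Δ:[((p0 → p1) → (p3 → p0))=T] refutes=False
  v=0001: Γ:[] Δ:[((p0 → p1) → (p3 → p0))=F] refutes=True  ← countermodel

Result: NO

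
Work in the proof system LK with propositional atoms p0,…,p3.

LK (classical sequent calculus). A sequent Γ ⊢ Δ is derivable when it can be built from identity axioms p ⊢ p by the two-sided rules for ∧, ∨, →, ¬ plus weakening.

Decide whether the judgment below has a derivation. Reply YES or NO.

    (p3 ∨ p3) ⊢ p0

Search for a countermodel by truth-table:
  v=0000: Γ:[(p3 ∨ p3)=F] Δ:[p0=F] refutes=False
  v=0001: Γ:[(p3 ∨ p3)=T] Δ:[p0=F] refutes=True  ← countermodel

Result: NO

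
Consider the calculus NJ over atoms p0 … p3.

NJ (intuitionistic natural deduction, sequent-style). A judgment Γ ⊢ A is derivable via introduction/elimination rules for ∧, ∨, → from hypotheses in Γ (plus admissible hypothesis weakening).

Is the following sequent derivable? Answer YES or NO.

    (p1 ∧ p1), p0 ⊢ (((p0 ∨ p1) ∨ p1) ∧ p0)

Derivation trace:
[∧I] (p1 ∧ p1), p0 ⊢ (((p0 ∨ p1) ∨ p1) ∧ p0)
  [∨I₁] p0, (p1 ∧ p1) ⊢ ((p0 ∨ p1) ∨ p1)
    [Wk] p0, (p1 ∧ p1) ⊢ (p0 ∨ p1)
      [∨I₁] p0 ⊢ (p0 ∨ p1)
        [Ax] p0 ⊢ p0
  [Ax] p0 ⊢ p0

Result: YES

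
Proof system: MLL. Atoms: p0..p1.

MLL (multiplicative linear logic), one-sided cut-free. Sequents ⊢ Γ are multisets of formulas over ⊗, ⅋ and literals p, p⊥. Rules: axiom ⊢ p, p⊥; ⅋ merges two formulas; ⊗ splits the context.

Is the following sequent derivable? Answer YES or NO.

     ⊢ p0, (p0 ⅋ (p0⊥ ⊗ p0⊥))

Derivation (root first):
[⅋]  ⊢ p0, (p0 ⅋ (p0⊥ ⊗ p0⊥))
  [⊗]  ⊢ p0, p0, (p0⊥ ⊗ p0⊥)
    [Ax]  ⊢ p0, p0⊥
    [Ax]  ⊢ p0, p0⊥

Result: YES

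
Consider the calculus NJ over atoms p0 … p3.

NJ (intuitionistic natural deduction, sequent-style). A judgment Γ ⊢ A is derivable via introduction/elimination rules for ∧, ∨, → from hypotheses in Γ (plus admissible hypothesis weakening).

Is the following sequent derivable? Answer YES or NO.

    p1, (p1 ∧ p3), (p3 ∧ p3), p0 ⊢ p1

Derivation trace:
[Wk] p1, (p1 ∧ p3), (p3 ∧ p3), p0 ⊢ p1
  [Wk] p1, (p1 ∧ p3), (p3 ∧ p3) ⊢ p1
    [Wk] p1, (p1 ∧ p3) ⊢ p1
      [Ax] p1 ⊢ p1

Result: YES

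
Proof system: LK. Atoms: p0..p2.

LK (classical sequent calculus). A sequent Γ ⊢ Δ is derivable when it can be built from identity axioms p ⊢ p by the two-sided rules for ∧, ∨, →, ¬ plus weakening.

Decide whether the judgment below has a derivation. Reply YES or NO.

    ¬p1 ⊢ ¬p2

Truth-table refutation:
  v=000: Γ:[¬p1=T] Δ:[¬p2=T] refutes=False
  v=001: Γ:[¬p1=T] Δ:[¬p2=F] refutes=True  ← countermodel

Result: NO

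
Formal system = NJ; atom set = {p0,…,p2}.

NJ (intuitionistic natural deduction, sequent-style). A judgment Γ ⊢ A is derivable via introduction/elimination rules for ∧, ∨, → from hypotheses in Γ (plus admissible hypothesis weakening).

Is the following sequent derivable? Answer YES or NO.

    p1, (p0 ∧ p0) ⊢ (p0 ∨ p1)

Derivation (root first):
[Wk] p1, (p0 ∧ p0) ⊢ (p0 ∨ p1)
  [∨I₂] p1 ⊢ (p0 ∨ p1)
    [Ax] p1 ⊢ p1

Result: YES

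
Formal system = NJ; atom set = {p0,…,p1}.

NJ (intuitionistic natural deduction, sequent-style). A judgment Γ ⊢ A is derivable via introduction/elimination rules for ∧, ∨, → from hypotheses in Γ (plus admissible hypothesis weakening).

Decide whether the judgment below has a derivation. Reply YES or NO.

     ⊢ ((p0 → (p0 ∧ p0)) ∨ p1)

Derivation trace:
[∨I₁]  ⊢ ((p0 → (p0 ∧ p0)) ∨ p1)
  [→I]  ⊢ (p0 → (p0 ∧ p0))
    [∧I] p0 ⊢ (p0 ∧ p0)
      [Ax] p0 ⊢ p0
      [Ax] p0 ⊢ p0

Result: YES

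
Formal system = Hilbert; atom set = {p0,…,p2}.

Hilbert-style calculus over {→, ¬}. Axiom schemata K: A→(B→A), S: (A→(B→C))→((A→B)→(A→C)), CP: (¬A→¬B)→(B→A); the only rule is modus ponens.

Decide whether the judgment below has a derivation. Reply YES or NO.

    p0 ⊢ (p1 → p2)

Enumerate valuations to refute Γ ⊢ Δ:
  v=000: Γ:[p0=F] Δ:[(p1 → p2)=T] refutes=False
  v=001: Γ:[p0=F] Δ:[(p1 → p2)=T] refutes=False
  v=010: Γ:[p0=F] Δ:[(p1 → p2)=F] refutes=False
  v=011: Γ:[p0=F] Δ:[(p1 → p2)=T] refutes=False
  v=100: Γ:[p0=T] Δ:[(p1 → p2)=T] refutes=False
  v=101: Γ:[p0=T] Δ:[(p1 → p2)=T] refutes=False
  v=110: Γ:[p0=T] Δ:[(p1 → p2)=F] refutes=True  ← countermodel

Result: NO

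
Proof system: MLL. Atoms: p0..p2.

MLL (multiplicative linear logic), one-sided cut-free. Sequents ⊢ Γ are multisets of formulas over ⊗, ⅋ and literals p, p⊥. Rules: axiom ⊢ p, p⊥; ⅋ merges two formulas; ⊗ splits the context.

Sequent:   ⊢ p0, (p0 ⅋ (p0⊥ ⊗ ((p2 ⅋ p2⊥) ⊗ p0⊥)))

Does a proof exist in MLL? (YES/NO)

Derivation trace:
[⅋]  ⊢ p0, (p0 ⅋ (p0⊥ ⊗ ((p2 ⅋ p2⊥) ⊗ p0⊥)))
  [⊗]  ⊢ p0, p0, (p0⊥ ⊗ ((p2 ⅋ p2⊥) ⊗ p0⊥))
    [Ax]  ⊢ p0, p0⊥
    [⊗]  ⊢ p0, ((p2 ⅋ p2⊥) ⊗ p0⊥)
      [⅋]  ⊢ (p2 ⅋ p2⊥)
        [Ax]  ⊢ p2, p2⊥
      [Ax]  ⊢ p0, p0⊥

Result: YES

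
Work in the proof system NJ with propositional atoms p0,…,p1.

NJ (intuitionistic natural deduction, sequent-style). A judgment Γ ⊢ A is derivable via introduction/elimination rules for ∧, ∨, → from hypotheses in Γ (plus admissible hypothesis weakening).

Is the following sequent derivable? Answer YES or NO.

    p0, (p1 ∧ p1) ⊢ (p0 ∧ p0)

Derivation (root first):
[Wk] p0, (p1 ∧ p1) ⊢ (p0 ∧ p0)
  [∧I] p0 ⊢ (p0 ∧ p0)
    [Ax] p0 ⊢ p0
    [Ax] p0 ⊢ p0

Result: YES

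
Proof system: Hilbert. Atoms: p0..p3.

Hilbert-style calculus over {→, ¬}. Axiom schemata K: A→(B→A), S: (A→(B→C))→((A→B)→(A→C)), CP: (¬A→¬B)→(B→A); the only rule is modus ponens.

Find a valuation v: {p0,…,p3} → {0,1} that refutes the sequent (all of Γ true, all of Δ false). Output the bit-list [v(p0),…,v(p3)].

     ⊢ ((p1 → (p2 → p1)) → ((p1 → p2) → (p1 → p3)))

Search for a countermodel by truth-table:
  v=0000: Γ:[] Δ:[((p1 → (p2 → p1)) → ((p1 → p2) → (p1 → p3)))=T] refutes=False
  v=0001: Γ:[] Δ:[((p1 → (p2 → p1)) → ((p1 → p2) → (p1 → p3)))=T] refutes=False
  v=0010: Γ:[] Δ:[((p1 → (p2 → p1)) → ((p1 → p2) → (p1 → p3)))=T] refutes=False
  v=0011: Γ:[] Δ:[((p1 → (p2 → p1)) → ((p1 → p2) → (p1 → p3)))=T] refutes=False
  v=0100: Γ:[] Δ:[((p1 → (p2 → p1)) → ((p1 → p2) → (p1 → p3)))=T] refutes=False
  v=0101: Γ:[] Δ:[((p1 → (p2 → p1)) → ((p1 → p2) → (p1 → p3)))=T] refutes=False
  v=0110: Γ:[] Δ:[((p1 → (p2 → p1)) → ((p1 → p2) → (p1 → p3)))=F] refutes=True  ← countermodel

Result: [0, 1, 1, 0]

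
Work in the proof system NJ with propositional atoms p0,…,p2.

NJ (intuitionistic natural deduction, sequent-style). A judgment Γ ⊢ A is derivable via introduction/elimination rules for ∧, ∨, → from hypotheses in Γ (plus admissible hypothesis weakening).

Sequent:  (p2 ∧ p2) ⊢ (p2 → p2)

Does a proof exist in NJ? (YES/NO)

Derivation (root first):
[→I] (p2 ∧ p2) ⊢ (p2 → p2)
  [Wk] p2, (p2 ∧ p2) ⊢ p2
    [Ax] p2 ⊢ p2

Result: YES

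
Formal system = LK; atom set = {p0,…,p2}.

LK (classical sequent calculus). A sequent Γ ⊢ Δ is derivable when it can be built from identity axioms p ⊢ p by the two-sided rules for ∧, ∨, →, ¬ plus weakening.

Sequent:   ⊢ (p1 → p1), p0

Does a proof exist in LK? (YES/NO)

Derivation (root first):
[WR]  ⊢ (p1 → p1), p0
  [→R]  ⊢ (p1 → p1)
    [Ax] p1 ⊢ p1

Result: YES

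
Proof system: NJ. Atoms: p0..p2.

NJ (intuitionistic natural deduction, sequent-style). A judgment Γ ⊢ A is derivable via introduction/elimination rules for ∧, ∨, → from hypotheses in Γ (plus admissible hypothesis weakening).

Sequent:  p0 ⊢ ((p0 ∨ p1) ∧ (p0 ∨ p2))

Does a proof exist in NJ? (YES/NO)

Derivation (root first):
[∧I] p0 ⊢ ((p0 ∨ p1) ∧ (p0 ∨ p2))
  [∨I₁] p0 ⊢ (p0 ∨ p1)
    [Ax] p0 ⊢ p0
  [∨I₁] p0 ⊢ (p0 ∨ p2)
    [Ax] p0 ⊢ p0

Result: YES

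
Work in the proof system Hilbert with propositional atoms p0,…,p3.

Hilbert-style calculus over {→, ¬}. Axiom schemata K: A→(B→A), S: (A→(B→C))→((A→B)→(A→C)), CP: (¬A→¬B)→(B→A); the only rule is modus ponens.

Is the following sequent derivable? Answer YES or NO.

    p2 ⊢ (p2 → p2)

Proof tree:
[MP] p2 ⊢ (p2 → p2)
  [K]  ⊢ (p2 → (p2 → p2))
  [MP] p2 ⊢ p2
    [MP] p2 ⊢ (p2 → p2)
      [K]  ⊢ (p2 → (p2 → p2))
      [Hyp] p2 ⊢ p2
    [Hyp] p2 ⊢ p2

Result: YES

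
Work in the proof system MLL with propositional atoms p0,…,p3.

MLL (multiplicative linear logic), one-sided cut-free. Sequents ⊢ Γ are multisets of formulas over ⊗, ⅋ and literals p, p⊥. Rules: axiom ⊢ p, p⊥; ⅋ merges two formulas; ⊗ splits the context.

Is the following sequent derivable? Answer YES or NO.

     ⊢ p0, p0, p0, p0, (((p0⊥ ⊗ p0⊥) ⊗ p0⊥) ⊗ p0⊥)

Derivation trace:
[⊗]  ⊢ p0, p0, p0, p0, (((p0⊥ ⊗ p0⊥) ⊗ p0⊥) ⊗ p0⊥)
  [⊗]  ⊢ p0, p0, p0, ((p0⊥ ⊗ p0⊥) ⊗ p0⊥)
    [⊗]  ⊢ p0, p0, (p0⊥ ⊗ p0⊥)
      [Ax]  ⊢ p0, p0⊥
      [Ax]  ⊢ p0, p0⊥
    [Ax]  ⊢ p0, p0⊥
  [Ax]  ⊢ p0, p0⊥

Result: YES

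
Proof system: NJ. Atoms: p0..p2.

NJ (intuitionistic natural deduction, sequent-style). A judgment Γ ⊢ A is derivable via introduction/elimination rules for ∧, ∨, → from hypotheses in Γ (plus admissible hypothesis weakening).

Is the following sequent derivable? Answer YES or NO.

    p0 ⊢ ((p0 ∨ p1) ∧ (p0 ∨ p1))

Proof tree:
[∧I] p0 ⊢ ((p0 ∨ p1) ∧ (p0 ∨ p1))
  [∨I₁] p0 ⊢ (p0 ∨ p1)
    [Ax] p0 ⊢ p0
  [∨I₁] p0 ⊢ (p0 ∨ p1)
    [Ax] p0 ⊢ p0

Result: YES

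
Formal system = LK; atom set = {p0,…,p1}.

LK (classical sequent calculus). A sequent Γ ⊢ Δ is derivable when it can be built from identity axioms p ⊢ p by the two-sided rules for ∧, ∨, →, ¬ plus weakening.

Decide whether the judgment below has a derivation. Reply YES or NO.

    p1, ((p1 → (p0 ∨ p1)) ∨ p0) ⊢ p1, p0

Derivation (root first):
[∨L] p1, ((p1 → (p0 ∨ p1)) ∨ p0) ⊢ p1, p0
  [→L] p1, (p1 → (p0 ∨ p1)) ⊢ p1, p0
    [Ax] p1 ⊢ p1
    [∨L] (p0 ∨ p1) ⊢ p1, p0
      [Ax] p0 ⊢ p0
      [Ax] p1 ⊢ p1
  [WR] p0 ⊢ p0, p0
    [Ax] p0 ⊢ p0

Result: YES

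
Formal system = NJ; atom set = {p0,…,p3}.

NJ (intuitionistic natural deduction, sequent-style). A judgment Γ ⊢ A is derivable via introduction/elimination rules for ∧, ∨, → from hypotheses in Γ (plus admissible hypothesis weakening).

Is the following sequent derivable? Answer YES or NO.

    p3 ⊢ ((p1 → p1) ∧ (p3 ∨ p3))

Derivation (root first):
[∧I] p3 ⊢ ((p1 → p1) ∧ (p3 ∨ p3))
  [→I]  ⊢ (p1 → p1)
    [Ax] p1 ⊢ p1
  [Wk] p3, p3 ⊢ (p3 ∨ p3)
    [∨I₂] p3 ⊢ (p3 ∨ p3)
      [Ax] p3 ⊢ p3

Result: YES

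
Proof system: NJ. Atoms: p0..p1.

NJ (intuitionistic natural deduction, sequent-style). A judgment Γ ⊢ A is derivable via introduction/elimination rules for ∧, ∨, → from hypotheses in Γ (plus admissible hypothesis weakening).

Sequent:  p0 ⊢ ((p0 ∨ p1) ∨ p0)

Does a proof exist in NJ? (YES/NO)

Proof tree:
[∨I₁] p0 ⊢ ((p0 ∨ p1) ∨ p0)
  [∨I₁] p0 ⊢ (p0 ∨ p1)
    [Ax] p0 ⊢ p0

Result: YES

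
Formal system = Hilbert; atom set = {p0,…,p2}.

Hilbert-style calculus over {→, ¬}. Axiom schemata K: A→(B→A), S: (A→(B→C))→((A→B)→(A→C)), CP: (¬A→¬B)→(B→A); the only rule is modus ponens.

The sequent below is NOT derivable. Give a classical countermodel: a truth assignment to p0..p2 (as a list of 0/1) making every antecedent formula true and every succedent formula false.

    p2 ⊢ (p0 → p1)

Enumerate valuations to refute Γ ⊢ Δ:
  v=000: Γ:[p2=F] Δ:[(p0 → p1)=T] refutes=False
  v=001: Γ:[p2=T] Δ:[(p0 → p1)=T] refutes=False
  v=010: Γ:[p2=F] Δ:[(p0 → p1)=T] refutes=False
  v=011: Γ:[p2=T] Δ:[(p0 → p1)=T] refutes=False
  v=100: Γ:[p2=F] Δ:[(p0 → p1)=F] refutes=False
  v=101: Γ:[p2=T] Δ:[(p0 → p1)=F] refutes=True  ← countermodel

Result: [1, 0, 1]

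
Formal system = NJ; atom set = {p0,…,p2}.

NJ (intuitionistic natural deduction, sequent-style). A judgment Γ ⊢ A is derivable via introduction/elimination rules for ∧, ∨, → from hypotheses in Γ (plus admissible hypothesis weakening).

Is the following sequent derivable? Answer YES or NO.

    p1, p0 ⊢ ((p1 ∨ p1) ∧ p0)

Derivation trace:
[∧I] p1, p0 ⊢ ((p1 ∨ p1) ∧ p0)
  [∨I₂] p1 ⊢ (p1 ∨ p1)
    [Ax] p1 ⊢ p1
  [Ax] p0 ⊢ p0

Result: YES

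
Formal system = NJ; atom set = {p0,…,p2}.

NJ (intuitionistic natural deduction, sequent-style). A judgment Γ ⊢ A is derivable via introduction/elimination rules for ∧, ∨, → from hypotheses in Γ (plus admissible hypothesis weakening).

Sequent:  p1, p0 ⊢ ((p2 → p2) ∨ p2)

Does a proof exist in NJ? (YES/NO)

Derivation trace:
[Wk] p1, p0 ⊢ ((p2 → p2) ∨ p2)
  [∨I₁] p1 ⊢ ((p2 → p2) ∨ p2)
    [Wk] p1 ⊢ (p2 → p2)
      [→I]  ⊢ (p2 → p2)
        [Ax] p2 ⊢ p2

Result: YES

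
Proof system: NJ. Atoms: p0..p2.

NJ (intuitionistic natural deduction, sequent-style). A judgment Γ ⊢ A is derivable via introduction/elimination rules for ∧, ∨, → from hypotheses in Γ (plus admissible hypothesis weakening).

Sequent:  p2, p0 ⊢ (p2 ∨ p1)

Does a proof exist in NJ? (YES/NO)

Derivation trace:
[Wk] p2, p0 ⊢ (p2 ∨ p1)
  [∨I₁] p2 ⊢ (p2 ∨ p1)
    [Ax] p2 ⊢ p2

Result: YES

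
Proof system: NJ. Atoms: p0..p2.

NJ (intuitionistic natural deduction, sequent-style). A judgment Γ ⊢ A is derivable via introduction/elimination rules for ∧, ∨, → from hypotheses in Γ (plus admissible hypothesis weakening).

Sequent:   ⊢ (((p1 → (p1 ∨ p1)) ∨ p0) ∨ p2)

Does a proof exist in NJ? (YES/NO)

Derivation (root first):
[∨I₁]  ⊢ (((p1 → (p1 ∨ p1)) ∨ p0) ∨ p2)
  [∨I₁]  ⊢ ((p1 → (p1 ∨ p1)) ∨ p0)
    [→I]  ⊢ (p1 → (p1 ∨ p1))
      [∨I₁] p1 ⊢ (p1 ∨ p1)
        [Ax] p1 ⊢ p1

Result: YES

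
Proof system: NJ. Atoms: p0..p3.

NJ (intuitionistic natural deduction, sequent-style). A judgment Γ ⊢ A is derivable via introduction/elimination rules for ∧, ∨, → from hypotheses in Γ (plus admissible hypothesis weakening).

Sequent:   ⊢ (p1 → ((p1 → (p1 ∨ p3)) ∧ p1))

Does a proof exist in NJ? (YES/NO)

Proof tree:
[→I]  ⊢ (p1 → ((p1 → (p1 ∨ p3)) ∧ p1))
  [∧I] p1 ⊢ ((p1 → (p1 ∨ p3)) ∧ p1)
    [→I]  ⊢ (p1 → (p1 ∨ p3))
      [∨I₁] p1 ⊢ (p1 ∨ p3)
        [Ax] p1 ⊢ p1
    [Ax] p1 ⊢ p1

Result: YES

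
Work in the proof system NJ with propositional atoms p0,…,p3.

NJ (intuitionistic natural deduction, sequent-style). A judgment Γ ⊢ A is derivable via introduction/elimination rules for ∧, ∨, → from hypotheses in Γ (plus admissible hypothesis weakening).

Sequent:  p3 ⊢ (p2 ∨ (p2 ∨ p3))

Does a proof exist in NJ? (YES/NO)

Derivation trace:
[∨I₂] p3 ⊢ (p2 ∨ (p2 ∨ p3))
  [∨I₂] p3 ⊢ (p2 ∨ p3)
    [Ax] p3 ⊢ p3

Result: YES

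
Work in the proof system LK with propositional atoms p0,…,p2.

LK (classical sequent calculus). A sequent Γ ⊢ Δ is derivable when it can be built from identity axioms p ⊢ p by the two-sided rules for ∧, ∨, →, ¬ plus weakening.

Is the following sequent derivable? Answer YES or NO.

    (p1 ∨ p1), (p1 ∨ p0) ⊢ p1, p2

Proof tree:
[∨L] (p1 ∨ p1), (p1 ∨ p0) ⊢ p1, p2
  [WR] p1 ⊢ p1, p2
    [Ax] p1 ⊢ p1
  [WL] (p1 ∨ p1), p0 ⊢ p1
    [∨L] (p1 ∨ p1) ⊢ p1
      [Ax] p1 ⊢ p1
      [Ax] p1 ⊢ p1

Result: YES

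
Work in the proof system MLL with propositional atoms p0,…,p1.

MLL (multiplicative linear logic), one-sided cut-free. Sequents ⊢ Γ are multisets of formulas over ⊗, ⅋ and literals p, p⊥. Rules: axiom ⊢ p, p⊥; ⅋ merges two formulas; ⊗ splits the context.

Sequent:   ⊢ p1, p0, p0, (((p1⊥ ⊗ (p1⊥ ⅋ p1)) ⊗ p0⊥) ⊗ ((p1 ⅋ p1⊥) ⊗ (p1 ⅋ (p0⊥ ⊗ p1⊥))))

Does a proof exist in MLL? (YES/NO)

Derivation (root first):
[⊗]  ⊢ p1, p0, p0, (((p1⊥ ⊗ (p1⊥ ⅋ p1)) ⊗ p0⊥) ⊗ ((p1 ⅋ p1⊥) ⊗ (p1 ⅋ (p0⊥ ⊗ p1⊥))))
  [⊗]  ⊢ p1, p0, ((p1⊥ ⊗ (p1⊥ ⅋ p1)) ⊗ p0⊥)
    [⊗]  ⊢ p1, (p1⊥ ⊗ (p1⊥ ⅋ p1))
      [Ax]  ⊢ p1, p1⊥
      [⅋]  ⊢ (p1⊥ ⅋ p1)
        [Ax]  ⊢ p1, p1⊥
    [Ax]  ⊢ p0, p0⊥
  [⊗]  ⊢ p0, ((p1 ⅋ p1⊥) ⊗ (p1 ⅋ (p0⊥ ⊗ p1⊥)))
    [⅋]  ⊢ (p1 ⅋ p1⊥)
      [Ax]  ⊢ p1, p1⊥
    [⅋]  ⊢ p0, (p1 ⅋ (p0⊥ ⊗ p1⊥))
      [⊗]  ⊢ p0, p1, (p0⊥ ⊗ p1⊥)
        [Ax]  ⊢ p0, p0⊥
        [Ax]  ⊢ p1, p1⊥

Result: YES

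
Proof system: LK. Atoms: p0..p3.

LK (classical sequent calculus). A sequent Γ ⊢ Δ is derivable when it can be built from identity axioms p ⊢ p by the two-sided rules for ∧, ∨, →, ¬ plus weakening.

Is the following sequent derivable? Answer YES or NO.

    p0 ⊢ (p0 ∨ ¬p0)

Derivation (root first):
[∨R] p0 ⊢ (p0 ∨ ¬p0)
  [¬R] p0 ⊢ p0, ¬p0
    [WL] p0, p0 ⊢ p0
      [Ax] p0 ⊢ p0

Result: YES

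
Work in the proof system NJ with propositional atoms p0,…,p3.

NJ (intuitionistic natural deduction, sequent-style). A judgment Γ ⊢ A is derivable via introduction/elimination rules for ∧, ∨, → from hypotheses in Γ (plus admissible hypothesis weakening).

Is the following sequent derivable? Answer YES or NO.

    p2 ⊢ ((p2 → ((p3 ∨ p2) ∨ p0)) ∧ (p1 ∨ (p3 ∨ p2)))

Proof tree:
[∧I] p2 ⊢ ((p2 → ((p3 ∨ p2) ∨ p0)) ∧ (p1 ∨ (p3 ∨ p2)))
  [→I]  ⊢ (p2 → ((p3 ∨ p2) ∨ p0))
    [∨I₁] p2 ⊢ ((p3 ∨ p2) ∨ p0)
      [∨I₂] p2 ⊢ (p3 ∨ p2)
        [Ax] p2 ⊢ p2
  [∨I₂] p2 ⊢ (p1 ∨ (p3 ∨ p2))
    [∨I₂] p2 ⊢ (p3 ∨ p2)
      [Ax] p2 ⊢ p2

Result: YES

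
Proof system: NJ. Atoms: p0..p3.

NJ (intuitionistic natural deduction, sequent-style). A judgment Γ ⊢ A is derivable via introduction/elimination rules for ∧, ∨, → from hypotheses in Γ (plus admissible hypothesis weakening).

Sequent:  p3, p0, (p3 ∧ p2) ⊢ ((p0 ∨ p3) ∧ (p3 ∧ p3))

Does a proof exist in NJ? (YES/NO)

Derivation (root first):
[Wk] p3, p0, (p3 ∧ p2) ⊢ ((p0 ∨ p3) ∧ (p3 ∧ p3))
  [∧I] p3, p0 ⊢ ((p0 ∨ p3) ∧ (p3 ∧ p3))
    [∨I₁] p0 ⊢ (p0 ∨ p3)
      [Ax] p0 ⊢ p0
    [∧I] p3 ⊢ (p3 ∧ p3)
      [Ax] p3 ⊢ p3
      [Ax] p3 ⊢ p3

Result: YES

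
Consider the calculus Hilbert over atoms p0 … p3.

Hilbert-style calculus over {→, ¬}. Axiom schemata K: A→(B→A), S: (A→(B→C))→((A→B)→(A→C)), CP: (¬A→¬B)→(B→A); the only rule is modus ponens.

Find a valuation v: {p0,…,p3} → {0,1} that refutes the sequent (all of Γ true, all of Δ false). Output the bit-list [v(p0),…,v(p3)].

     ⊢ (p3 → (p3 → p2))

Enumerate valuations to refute Γ ⊢ Δ:
  v=0000: Γ:[] Δ:[(p3 → (p3 → p2))=T] refutes=False
  v=0001: Γ:[] Δ:[(p3 → (p3 → p2))=F] refutes=True  ← countermodel

Result: [0, 0, 0, 1]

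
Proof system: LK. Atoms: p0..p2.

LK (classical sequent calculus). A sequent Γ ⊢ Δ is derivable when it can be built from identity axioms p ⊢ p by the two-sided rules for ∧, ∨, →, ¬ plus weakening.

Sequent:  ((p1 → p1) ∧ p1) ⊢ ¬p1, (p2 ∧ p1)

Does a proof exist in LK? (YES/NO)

Search for a countermodel by truth-table:
  v=000: Γ:[((p1 → p1) ∧ p1)=F] Δ:[¬p1=T, (p2 ∧ p1)=F] refutes=False
  v=001: Γ:[((p1 → p1) ∧ p1)=F] Δ:[¬p1=T, (p2 ∧ p1)=F] refutes=False
  v=010: Γ:[((p1 → p1) ∧ p1)=T] Δ:[¬p1=F, (p2 ∧ p1)=F] refutes=True  ← countermodel

Result: NO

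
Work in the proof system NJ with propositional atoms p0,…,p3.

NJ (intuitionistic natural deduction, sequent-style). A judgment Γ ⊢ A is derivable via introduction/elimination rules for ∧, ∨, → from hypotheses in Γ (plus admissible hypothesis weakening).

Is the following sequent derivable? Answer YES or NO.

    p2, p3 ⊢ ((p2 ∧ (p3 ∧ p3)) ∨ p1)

Derivation trace:
[∨I₁] p2, p3 ⊢ ((p2 ∧ (p3 ∧ p3)) ∨ p1)
  [∧I] p2, p3 ⊢ (p2 ∧ (p3 ∧ p3))
    [Ax] p2 ⊢ p2
    [∧I] p3 ⊢ (p3 ∧ p3)
      [Ax] p3 ⊢ p3
      [Ax] p3 ⊢ p3

Result: YES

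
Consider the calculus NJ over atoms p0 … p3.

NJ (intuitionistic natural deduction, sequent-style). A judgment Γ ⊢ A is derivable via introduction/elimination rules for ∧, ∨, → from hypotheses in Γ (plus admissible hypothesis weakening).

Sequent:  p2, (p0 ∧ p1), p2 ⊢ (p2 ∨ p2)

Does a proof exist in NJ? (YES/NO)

Derivation trace:
[Wk] p2, (p0 ∧ p1), p2 ⊢ (p2 ∨ p2)
  [∨I₂] p2, (p0 ∧ p1) ⊢ (p2 ∨ p2)
    [Wk] p2, (p0 ∧ p1) ⊢ p2
      [Ax] p2 ⊢ p2

Result: YES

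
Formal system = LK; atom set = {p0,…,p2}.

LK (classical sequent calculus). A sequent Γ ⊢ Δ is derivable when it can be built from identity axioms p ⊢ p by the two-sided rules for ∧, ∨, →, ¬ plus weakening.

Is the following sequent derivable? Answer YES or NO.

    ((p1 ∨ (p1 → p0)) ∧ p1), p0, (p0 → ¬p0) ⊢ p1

Derivation (root first):
[→L] ((p1 ∨ (p1 → p0)) ∧ p1), p0, (p0 → ¬p0) ⊢ p1
  [∧L] ((p1 ∨ (p1 → p0)) ∧ p1) ⊢ p1, p0
    [∨L] p1, (p1 ∨ (p1 → p0)) ⊢ p1, p0
      [Ax] p1 ⊢ p1
      [→L] p1, (p1 → p0) ⊢ p0
        [Ax] p1 ⊢ p1
        [Ax] p0 ⊢ p0
  [¬L] p0, ¬p0 ⊢ 
    [Ax] p0 ⊢ p0

Result: YES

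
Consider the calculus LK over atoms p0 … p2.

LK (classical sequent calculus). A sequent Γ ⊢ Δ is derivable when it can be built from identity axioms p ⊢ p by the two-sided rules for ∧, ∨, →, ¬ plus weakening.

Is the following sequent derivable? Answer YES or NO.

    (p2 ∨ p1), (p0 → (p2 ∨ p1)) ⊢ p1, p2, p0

Derivation (root first):
[→L] (p2 ∨ p1), (p0 → (p2 ∨ p1)) ⊢ p1, p2, p0
  [∨L] (p2 ∨ p1) ⊢ p1, p2, p0
    [WR] p2 ⊢ p2, p0
      [Ax] p2 ⊢ p2
    [Ax] p1 ⊢ p1
  [∨L] (p2 ∨ p1) ⊢ p1, p2, p0
    [WR] p2 ⊢ p2, p0
      [Ax] p2 ⊢ p2
    [Ax] p1 ⊢ p1

Result: YES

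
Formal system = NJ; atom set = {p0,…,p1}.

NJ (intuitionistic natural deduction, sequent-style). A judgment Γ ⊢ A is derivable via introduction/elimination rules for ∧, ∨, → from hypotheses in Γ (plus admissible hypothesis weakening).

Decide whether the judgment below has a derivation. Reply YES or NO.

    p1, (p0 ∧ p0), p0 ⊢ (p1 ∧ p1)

Derivation (root first):
[∧I] p1, (p0 ∧ p0), p0 ⊢ (p1 ∧ p1)
  [Ax] p1 ⊢ p1
  [Wk] p1, p0, (p0 ∧ p0) ⊢ p1
    [Wk] p1, p0 ⊢ p1
      [Ax] p1 ⊢ p1

Result: YES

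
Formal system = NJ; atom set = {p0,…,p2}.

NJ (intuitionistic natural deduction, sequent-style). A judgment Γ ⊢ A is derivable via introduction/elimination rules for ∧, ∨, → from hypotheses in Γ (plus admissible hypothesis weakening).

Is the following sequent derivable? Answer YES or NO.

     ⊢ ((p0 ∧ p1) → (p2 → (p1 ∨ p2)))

Derivation trace:
[→I]  ⊢ ((p0 ∧ p1) → (p2 → (p1 ∨ p2)))
  [Wk] (p0 ∧ p1) ⊢ (p2 → (p1 ∨ p2))
    [→I]  ⊢ (p2 → (p1 ∨ p2))
      [∨I₂] p2 ⊢ (p1 ∨ p2)
        [Ax] p2 ⊢ p2

Result: YES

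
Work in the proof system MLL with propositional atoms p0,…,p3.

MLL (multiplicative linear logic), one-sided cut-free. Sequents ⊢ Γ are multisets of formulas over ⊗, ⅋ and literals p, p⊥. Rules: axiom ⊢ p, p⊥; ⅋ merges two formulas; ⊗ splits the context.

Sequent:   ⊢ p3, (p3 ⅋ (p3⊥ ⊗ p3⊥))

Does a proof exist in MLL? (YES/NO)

Derivation trace:
[⅋]  ⊢ p3, (p3 ⅋ (p3⊥ ⊗ p3⊥))
  [⊗]  ⊢ p3, p3, (p3⊥ ⊗ p3⊥)
    [Ax]  ⊢ p3, p3⊥
    [Ax]  ⊢ p3, p3⊥

Result: YES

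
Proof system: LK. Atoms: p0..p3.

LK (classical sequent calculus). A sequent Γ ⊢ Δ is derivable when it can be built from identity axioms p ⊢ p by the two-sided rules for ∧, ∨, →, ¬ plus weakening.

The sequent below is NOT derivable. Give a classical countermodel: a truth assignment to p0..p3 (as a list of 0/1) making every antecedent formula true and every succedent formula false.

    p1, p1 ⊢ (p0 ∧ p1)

Search for a countermodel by truth-table:
  v=0000: Γ:[p1=F, p1=F] Δ:[(p0 ∧ p1)=F] refutes=False
  v=0001: Γ:[p1=F, p1=F] Δ:[(p0 ∧ p1)=F] refutes=False
  v=0010: Γ:[p1=F, p1=F] Δ:[(p0 ∧ p1)=F] refutes=False
  v=0011: Γ:[p1=F, p1=F] Δ:[(p0 ∧ p1)=F] refutes=False
  v=0100: Γ:[p1=T, p1=T] Δ:[(p0 ∧ p1)=F] refutes=True  ← countermodel

Result: [0, 1, 0, 0]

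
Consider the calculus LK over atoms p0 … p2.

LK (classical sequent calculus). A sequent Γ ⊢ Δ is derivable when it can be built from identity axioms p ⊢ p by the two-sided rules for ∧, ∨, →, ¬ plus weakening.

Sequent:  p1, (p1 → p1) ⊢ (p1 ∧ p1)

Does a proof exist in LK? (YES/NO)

Derivation trace:
[∧R] p1, (p1 → p1) ⊢ (p1 ∧ p1)
  [→L] p1, (p1 → p1) ⊢ p1
    [Ax] p1 ⊢ p1
    [WL] p1, p1 ⊢ p1
      [Ax] p1 ⊢ p1
  [WL] p1, p1 ⊢ p1
    [Ax] p1 ⊢ p1

Result: YES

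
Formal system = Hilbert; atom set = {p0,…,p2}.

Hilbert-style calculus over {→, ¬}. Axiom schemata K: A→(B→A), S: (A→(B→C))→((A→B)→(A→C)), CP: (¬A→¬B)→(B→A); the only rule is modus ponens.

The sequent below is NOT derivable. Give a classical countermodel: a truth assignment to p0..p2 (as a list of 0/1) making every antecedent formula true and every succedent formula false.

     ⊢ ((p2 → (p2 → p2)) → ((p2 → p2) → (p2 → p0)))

Search for a countermodel by truth-table:
  v=000: Γ:[] Δ:[((p2 → (p2 → p2)) → ((p2 → p2) → (p2 → p0)))=T] refutes=False
  v=001: Γ:[] Δ:[((p2 → (p2 → p2)) → ((p2 → p2) → (p2 → p0)))=F] refutes=True  ← countermodel

Result: [0, 0, 1]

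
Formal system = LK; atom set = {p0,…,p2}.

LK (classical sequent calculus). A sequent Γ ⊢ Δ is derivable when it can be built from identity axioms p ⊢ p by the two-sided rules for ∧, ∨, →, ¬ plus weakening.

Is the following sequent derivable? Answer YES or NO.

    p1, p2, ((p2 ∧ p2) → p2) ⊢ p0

Truth-table refutation:
  v=000: Γ:[p1=F, p2=F, ((p2 ∧ p2) → p2)=T] Δ:[p0=F] refutes=False
  v=001: Γ:[p1=F, p2=T, ((p2 ∧ p2) → p2)=T] Δ:[p0=F] refutes=False
  v=010: Γ:[p1=T, p2=F, ((p2 ∧ p2) → p2)=T] Δ:[p0=F] refutes=False
  v=011: Γ:[p1=T, p2=T, ((p2 ∧ p2) → p2)=T] Δ:[p0=F] refutes=True  ← countermodel

Result: NO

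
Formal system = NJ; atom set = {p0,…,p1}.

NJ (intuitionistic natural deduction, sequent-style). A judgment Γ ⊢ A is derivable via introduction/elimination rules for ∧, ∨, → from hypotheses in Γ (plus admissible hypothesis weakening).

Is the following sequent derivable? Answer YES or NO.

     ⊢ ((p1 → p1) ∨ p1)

Proof tree:
[∨I₁]  ⊢ ((p1 → p1) ∨ p1)
  [→I]  ⊢ (p1 → p1)
    [Ax] p1 ⊢ p1

Result: YES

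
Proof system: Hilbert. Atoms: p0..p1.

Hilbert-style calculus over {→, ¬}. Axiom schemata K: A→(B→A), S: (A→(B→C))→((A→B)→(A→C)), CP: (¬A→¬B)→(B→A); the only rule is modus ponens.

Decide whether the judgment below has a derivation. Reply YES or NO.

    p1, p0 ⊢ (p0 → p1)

Derivation trace:
[MP] p1, p0 ⊢ (p0 → p1)
  [K]  ⊢ (p1 → (p0 → p1))
  [MP] p1, p0 ⊢ p1
    [MP] p1 ⊢ (p0 → p1)
      [K]  ⊢ (p1 → (p0 → p1))
      [Hyp] p1 ⊢ p1
    [Hyp] p0 ⊢ p0

Result: YES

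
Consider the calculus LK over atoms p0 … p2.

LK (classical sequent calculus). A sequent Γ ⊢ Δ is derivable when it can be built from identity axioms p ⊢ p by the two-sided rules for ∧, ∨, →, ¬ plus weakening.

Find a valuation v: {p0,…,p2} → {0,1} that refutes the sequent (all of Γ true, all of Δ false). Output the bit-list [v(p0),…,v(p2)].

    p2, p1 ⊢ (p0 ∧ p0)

Truth-table refutation:
  v=000: Γ:[p2=F, p1=F] Δ:[(p0 ∧ p0)=F] refutes=False
  v=001: Γ:[p2=T, p1=F] Δ:[(p0 ∧ p0)=F] refutes=False
  v=010: Γ:[p2=F, p1=T] Δ:[(p0 ∧ p0)=F] refutes=False
  v=011: Γ:[p2=T, p1=T] Δ:[(p0 ∧ p0)=F] refutes=True  ← countermodel

Result: [0, 1, 1]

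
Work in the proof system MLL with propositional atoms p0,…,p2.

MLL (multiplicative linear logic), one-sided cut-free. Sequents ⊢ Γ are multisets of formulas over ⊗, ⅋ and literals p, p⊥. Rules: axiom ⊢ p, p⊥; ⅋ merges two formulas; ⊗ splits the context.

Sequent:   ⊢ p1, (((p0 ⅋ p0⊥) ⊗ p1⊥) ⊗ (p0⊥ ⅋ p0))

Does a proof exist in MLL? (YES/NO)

Proof tree:
[⊗]  ⊢ p1, (((p0 ⅋ p0⊥) ⊗ p1⊥) ⊗ (p0⊥ ⅋ p0))
  [⊗]  ⊢ p1, ((p0 ⅋ p0⊥) ⊗ p1⊥)
    [⅋]  ⊢ (p0 ⅋ p0⊥)
      [Ax]  ⊢ p0, p0⊥
    [Ax]  ⊢ p1, p1⊥
  [⅋]  ⊢ (p0⊥ ⅋ p0)
    [Ax]  ⊢ p0, p0⊥

Result: YES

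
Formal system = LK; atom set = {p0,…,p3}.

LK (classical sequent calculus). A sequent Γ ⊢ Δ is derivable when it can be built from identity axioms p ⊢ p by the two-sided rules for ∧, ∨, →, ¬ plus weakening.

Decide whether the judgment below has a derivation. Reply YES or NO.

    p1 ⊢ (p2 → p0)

Search for a countermodel by truth-table:
  v=0000: Γ:[p1=F] Δ:[(p2 → p0)=T] refutes=False
  v=0001: Γ:[p1=F] Δ:[(p2 → p0)=T] refutes=False
  v=0010: Γ:[p1=F] Δ:[(p2 → p0)=F] refutes=False
  v=0011: Γ:[p1=F] Δ:[(p2 → p0)=F] refutes=False
  v=0100: Γ:[p1=T] Δ:[(p2 → p0)=T] refutes=False
  v=0101: Γ:[p1=T] Δ:[(p2 → p0)=T] refutes=False
  v=0110: Γ:[p1=T] Δ:[(p2 → p0)=F] refutes=True  ← countermodel

Result: NO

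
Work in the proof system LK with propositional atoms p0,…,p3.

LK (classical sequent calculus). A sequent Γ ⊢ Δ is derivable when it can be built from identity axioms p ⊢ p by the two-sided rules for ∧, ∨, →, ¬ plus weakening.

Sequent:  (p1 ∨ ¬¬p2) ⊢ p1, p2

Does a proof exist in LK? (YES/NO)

Derivation (root first):
[∨L] (p1 ∨ ¬¬p2) ⊢ p1, p2
  [Ax] p1 ⊢ p1
  [¬L] ¬¬p2 ⊢ p2
    [¬R]  ⊢ p2, ¬p2
      [Ax] p2 ⊢ p2

Result: YES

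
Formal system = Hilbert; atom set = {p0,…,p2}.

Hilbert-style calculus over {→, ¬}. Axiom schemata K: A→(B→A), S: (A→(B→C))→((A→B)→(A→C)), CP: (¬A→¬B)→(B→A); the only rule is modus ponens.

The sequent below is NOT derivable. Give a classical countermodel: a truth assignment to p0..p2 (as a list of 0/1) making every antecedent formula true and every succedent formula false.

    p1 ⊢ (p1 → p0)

Truth-table refutation:
  v=000: Γ:[p1=F] Δ:[(p1 → p0)=T] refutes=False
  v=001: Γ:[p1=F] Δ:[(p1 → p0)=T] refutes=False
  v=010: Γ:[p1=T] Δ:[(p1 → p0)=F] refutes=True  ← countermodel

Result: [0, 1, 0]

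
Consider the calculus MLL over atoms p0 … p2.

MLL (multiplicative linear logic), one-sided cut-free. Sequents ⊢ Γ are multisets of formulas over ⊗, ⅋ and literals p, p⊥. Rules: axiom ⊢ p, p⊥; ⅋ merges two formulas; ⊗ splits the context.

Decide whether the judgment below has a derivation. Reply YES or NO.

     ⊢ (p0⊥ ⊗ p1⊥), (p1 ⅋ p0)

Proof tree:
[⅋]  ⊢ (p0⊥ ⊗ p1⊥), (p1 ⅋ p0)
  [⊗]  ⊢ p0, p1, (p0⊥ ⊗ p1⊥)
    [Ax]  ⊢ p0, p0⊥
    [Ax]  ⊢ p1, p1⊥

Result: YES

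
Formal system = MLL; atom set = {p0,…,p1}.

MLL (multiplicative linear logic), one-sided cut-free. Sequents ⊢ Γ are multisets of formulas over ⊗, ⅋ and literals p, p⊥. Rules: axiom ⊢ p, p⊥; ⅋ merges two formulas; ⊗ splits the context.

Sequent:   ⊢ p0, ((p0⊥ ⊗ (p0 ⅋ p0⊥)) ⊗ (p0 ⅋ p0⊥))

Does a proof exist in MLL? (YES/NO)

Derivation (root first):
[⊗]  ⊢ p0, ((p0⊥ ⊗ (p0 ⅋ p0⊥)) ⊗ (p0 ⅋ p0⊥))
  [⊗]  ⊢ p0, (p0⊥ ⊗ (p0 ⅋ p0⊥))
    [Ax]  ⊢ p0, p0⊥
    [⅋]  ⊢ (p0 ⅋ p0⊥)
      [Ax]  ⊢ p0, p0⊥
  [⅋]  ⊢ (p0 ⅋ p0⊥)
    [Ax]  ⊢ p0, p0⊥

Result: YES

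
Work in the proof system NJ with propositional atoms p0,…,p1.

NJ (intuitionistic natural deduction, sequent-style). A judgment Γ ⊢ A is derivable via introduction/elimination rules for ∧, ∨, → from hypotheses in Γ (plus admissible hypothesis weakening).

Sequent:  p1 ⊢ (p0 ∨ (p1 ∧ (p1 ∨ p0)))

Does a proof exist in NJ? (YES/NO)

Derivation (root first):
[∨I₂] p1 ⊢ (p0 ∨ (p1 ∧ (p1 ∨ p0)))
  [∧I] p1 ⊢ (p1 ∧ (p1 ∨ p0))
    [Ax] p1 ⊢ p1
    [∨I₁] p1 ⊢ (p1 ∨ p0)
      [Ax] p1 ⊢ p1

Result: YES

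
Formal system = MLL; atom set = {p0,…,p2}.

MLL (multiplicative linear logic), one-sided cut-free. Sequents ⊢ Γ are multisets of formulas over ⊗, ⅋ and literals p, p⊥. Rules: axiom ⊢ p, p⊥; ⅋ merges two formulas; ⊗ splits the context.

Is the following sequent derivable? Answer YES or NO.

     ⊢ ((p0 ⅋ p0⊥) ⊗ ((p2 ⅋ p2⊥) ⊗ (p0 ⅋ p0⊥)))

Derivation trace:
[⊗]  ⊢ ((p0 ⅋ p0⊥) ⊗ ((p2 ⅋ p2⊥) ⊗ (p0 ⅋ p0⊥)))
  [⅋]  ⊢ (p0 ⅋ p0⊥)
    [Ax]  ⊢ p0, p0⊥
  [⊗]  ⊢ ((p2 ⅋ p2⊥) ⊗ (p0 ⅋ p0⊥))
    [⅋]  ⊢ (p2 ⅋ p2⊥)
      [Ax]  ⊢ p2, p2⊥
    [⅋]  ⊢ (p0 ⅋ p0⊥)
      [Ax]  ⊢ p0, p0⊥

Result: YES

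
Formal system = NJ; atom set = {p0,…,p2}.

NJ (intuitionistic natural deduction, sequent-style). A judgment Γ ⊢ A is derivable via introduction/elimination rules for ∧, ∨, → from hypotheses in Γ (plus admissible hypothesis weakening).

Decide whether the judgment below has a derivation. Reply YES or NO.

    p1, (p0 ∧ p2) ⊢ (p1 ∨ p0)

Proof tree:
[Wk] p1, (p0 ∧ p2) ⊢ (p1 ∨ p0)
  [∨I₁] p1 ⊢ (p1 ∨ p0)
    [Ax] p1 ⊢ p1

Result: YES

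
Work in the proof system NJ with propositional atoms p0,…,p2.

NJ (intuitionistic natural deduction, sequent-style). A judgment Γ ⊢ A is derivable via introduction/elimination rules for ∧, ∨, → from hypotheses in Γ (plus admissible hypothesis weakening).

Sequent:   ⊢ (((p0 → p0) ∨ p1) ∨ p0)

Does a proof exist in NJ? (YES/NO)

Derivation trace:
[∨I₁]  ⊢ (((p0 → p0) ∨ p1) ∨ p0)
  [∨I₁]  ⊢ ((p0 → p0) ∨ p1)
    [→I]  ⊢ (p0 → p0)
      [Ax] p0 ⊢ p0

Result: YES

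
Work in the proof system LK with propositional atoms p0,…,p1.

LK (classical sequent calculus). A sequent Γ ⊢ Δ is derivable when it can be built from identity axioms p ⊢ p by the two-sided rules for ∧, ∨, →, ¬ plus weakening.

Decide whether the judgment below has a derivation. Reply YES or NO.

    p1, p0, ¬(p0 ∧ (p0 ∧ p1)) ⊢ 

Derivation trace:
[¬L] p1, p0, ¬(p0 ∧ (p0 ∧ p1)) ⊢ 
  [∧R] p1, p0 ⊢ (p0 ∧ (p0 ∧ p1))
    [Ax] p0 ⊢ p0
    [∧R] p1, p0 ⊢ (p0 ∧ p1)
      [Ax] p0 ⊢ p0
      [Ax] p1 ⊢ p1

Result: YES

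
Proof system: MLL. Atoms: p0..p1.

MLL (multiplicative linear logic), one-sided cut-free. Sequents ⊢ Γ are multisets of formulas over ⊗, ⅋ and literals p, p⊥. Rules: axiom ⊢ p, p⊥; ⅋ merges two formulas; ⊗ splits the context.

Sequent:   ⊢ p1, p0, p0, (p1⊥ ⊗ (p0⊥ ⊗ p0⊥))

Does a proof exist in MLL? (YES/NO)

Derivation trace:
[⊗]  ⊢ p1, p0, p0, (p1⊥ ⊗ (p0⊥ ⊗ p0⊥))
  [Ax]  ⊢ p1, p1⊥
  [⊗]  ⊢ p0, p0, (p0⊥ ⊗ p0⊥)
    [Ax]  ⊢ p0, p0⊥
    [Ax]  ⊢ p0, p0⊥

Result: YES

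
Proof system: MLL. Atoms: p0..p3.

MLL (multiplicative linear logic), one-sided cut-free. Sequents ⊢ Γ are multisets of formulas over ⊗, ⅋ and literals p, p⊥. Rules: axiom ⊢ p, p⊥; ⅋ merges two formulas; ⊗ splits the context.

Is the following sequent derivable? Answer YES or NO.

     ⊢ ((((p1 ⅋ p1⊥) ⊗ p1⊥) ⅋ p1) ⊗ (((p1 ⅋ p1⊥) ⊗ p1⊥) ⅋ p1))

Derivation trace:
[⊗]  ⊢ ((((p1 ⅋ p1⊥) ⊗ p1⊥) ⅋ p1) ⊗ (((p1 ⅋ p1⊥) ⊗ p1⊥) ⅋ p1))
  [⅋]  ⊢ (((p1 ⅋ p1⊥) ⊗ p1⊥) ⅋ p1)
    [⊗]  ⊢ p1, ((p1 ⅋ p1⊥) ⊗ p1⊥)
      [⅋]  ⊢ (p1 ⅋ p1⊥)
        [Ax]  ⊢ p1, p1⊥
      [Ax]  ⊢ p1, p1⊥
  [⅋]  ⊢ (((p1 ⅋ p1⊥) ⊗ p1⊥) ⅋ p1)
    [⊗]  ⊢ p1, ((p1 ⅋ p1⊥) ⊗ p1⊥)
      [⅋]  ⊢ (p1 ⅋ p1⊥)
        [Ax]  ⊢ p1, p1⊥
      [Ax]  ⊢ p1, p1⊥

Result: YES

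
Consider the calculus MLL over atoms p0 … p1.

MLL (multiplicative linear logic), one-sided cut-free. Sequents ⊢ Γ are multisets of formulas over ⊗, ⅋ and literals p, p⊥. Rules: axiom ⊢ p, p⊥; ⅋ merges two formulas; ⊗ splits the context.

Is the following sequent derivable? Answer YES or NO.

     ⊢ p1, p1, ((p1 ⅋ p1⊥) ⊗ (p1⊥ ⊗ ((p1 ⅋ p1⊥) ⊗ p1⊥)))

Derivation (root first):
[⊗]  ⊢ p1, p1, ((p1 ⅋ p1⊥) ⊗ (p1⊥ ⊗ ((p1 ⅋ p1⊥) ⊗ p1⊥)))
  [⅋]  ⊢ (p1 ⅋ p1⊥)
    [Ax]  ⊢ p1, p1⊥
  [⊗]  ⊢ p1, p1, (p1⊥ ⊗ ((p1 ⅋ p1⊥) ⊗ p1⊥))
    [Ax]  ⊢ p1, p1⊥
    [⊗]  ⊢ p1, ((p1 ⅋ p1⊥) ⊗ p1⊥)
      [⅋]  ⊢ (p1 ⅋ p1⊥)
        [Ax]  ⊢ p1, p1⊥
      [Ax]  ⊢ p1, p1⊥

Result: YES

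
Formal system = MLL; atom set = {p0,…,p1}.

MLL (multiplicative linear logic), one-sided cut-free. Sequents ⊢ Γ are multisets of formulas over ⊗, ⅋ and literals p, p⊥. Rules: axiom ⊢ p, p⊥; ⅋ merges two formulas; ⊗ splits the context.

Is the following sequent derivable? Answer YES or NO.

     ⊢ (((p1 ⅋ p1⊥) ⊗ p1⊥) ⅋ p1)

Derivation trace:
[⅋]  ⊢ (((p1 ⅋ p1⊥) ⊗ p1⊥) ⅋ p1)
  [⊗]  ⊢ p1, ((p1 ⅋ p1⊥) ⊗ p1⊥)
    [⅋]  ⊢ (p1 ⅋ p1⊥)
      [Ax]  ⊢ p1, p1⊥
    [Ax]  ⊢ p1, p1⊥

Result: YES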